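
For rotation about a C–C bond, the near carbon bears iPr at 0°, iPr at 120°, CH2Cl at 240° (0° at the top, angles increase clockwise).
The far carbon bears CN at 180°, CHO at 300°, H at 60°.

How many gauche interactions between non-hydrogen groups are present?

4

Non-H gauche pairs: iPr(0°)/CHO(300°); iPr(120°)/CN(180°); CH2Cl(240°)/CN(180°); CH2Cl(240°)/CHO(300°) — 4 interactions.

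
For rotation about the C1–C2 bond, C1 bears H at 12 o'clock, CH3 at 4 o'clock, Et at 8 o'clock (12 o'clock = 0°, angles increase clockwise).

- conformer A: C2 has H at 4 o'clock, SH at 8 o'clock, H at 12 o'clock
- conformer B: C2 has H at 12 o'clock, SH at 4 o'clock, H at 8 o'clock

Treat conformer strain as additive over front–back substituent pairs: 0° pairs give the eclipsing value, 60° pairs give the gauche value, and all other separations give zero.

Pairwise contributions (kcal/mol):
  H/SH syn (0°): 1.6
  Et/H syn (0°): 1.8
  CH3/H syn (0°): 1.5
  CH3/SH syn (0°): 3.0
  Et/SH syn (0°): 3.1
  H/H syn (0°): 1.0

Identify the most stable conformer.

A

A (eclipsed): H(0°)/H(0°) eclipsed 1.0; CH3(120°)/H(120°) eclipsed 1.5; Et(240°)/SH(240°) eclipsed 3.1 → 5.6 kcal/mol.
B (eclipsed): H(0°)/H(0°) eclipsed 1.0; CH3(120°)/SH(120°) eclipsed 3.0; Et(240°)/H(240°) eclipsed 1.8 → 5.8 kcal/mol.
A has the lowest total (5.6 kcal/mol).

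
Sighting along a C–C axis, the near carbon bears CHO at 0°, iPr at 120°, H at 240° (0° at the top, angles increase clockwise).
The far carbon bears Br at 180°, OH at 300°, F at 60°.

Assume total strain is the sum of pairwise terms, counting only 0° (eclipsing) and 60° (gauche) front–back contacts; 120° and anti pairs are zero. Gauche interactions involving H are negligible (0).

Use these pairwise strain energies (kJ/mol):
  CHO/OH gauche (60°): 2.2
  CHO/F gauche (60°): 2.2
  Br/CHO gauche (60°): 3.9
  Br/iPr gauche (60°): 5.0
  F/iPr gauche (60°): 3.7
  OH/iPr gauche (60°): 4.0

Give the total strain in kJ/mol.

13.1 kJ/mol

This conformer (staggered): CHO–OH gauche, CHO–F gauche, iPr–Br gauche, iPr–F gauche; 2.2 + 2.2 + 5.0 + 3.7 = 13.1 kJ/mol.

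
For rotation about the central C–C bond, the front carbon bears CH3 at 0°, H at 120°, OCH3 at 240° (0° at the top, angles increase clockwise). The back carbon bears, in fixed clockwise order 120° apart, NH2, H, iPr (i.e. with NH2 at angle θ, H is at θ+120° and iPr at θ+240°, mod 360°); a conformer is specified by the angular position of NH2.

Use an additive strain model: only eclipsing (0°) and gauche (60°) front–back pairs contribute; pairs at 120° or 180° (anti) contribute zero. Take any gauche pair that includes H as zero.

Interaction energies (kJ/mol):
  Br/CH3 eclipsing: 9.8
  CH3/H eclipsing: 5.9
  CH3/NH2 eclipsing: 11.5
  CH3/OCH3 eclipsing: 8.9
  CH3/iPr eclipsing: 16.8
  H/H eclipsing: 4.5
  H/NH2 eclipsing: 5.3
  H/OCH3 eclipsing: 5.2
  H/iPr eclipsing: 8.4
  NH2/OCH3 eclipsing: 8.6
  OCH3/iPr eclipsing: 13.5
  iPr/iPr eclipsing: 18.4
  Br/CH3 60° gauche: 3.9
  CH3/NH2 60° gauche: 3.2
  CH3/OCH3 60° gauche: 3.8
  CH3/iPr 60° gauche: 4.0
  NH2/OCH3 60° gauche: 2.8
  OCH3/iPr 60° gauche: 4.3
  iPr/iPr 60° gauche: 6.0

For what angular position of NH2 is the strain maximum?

NH2 at 0° is eclipsed. CH3 at 0° is eclipsed with NH2 at 0° (11.5); H at 120° is eclipsed with H at 120° (4.5); OCH3 at 240° is eclipsed with iPr at 240° (13.5). Total 29.5 kJ/mol.
NH2 at 60° is staggered. CH3 at 0° is gauche with NH2 at 60° (3.2); CH3 at 0° is gauche with iPr at 300° (4.0); OCH3 at 240° is gauche with iPr at 300° (4.3). Total 11.5 kJ/mol.
NH2 at 120° is eclipsed. CH3 at 0° is eclipsed with iPr at 0° (16.8); H at 120° is eclipsed with NH2 at 120° (5.3); OCH3 at 240° is eclipsed with H at 240° (5.2). Total 27.3 kJ/mol.
NH2 at 180° is staggered. CH3 at 0° is gauche with iPr at 60° (4.0); OCH3 at 240° is gauche with NH2 at 180° (2.8). Total 6.8 kJ/mol.
NH2 at 240° is eclipsed. CH3 at 0° is eclipsed with H at 0° (5.9); H at 120° is eclipsed with iPr at 120° (8.4); OCH3 at 240° is eclipsed with NH2 at 240° (8.6). Total 22.9 kJ/mol.
NH2 at 300° is staggered. CH3 at 0° is gauche with NH2 at 300° (3.2); OCH3 at 240° is gauche with NH2 at 300° (2.8); OCH3 at 240° is gauche with iPr at 180° (4.3). Total 10.3 kJ/mol.
The maximum (29.5 kJ/mol) occurs with NH2 at 0°.

0°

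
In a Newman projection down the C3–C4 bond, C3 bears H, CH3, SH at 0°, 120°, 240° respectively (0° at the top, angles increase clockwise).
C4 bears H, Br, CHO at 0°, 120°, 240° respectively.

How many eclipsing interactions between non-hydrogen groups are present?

Non-H eclipsing pairs: CH3(120°)/Br(120°); SH(240°)/CHO(240°) — 2 interactions.

2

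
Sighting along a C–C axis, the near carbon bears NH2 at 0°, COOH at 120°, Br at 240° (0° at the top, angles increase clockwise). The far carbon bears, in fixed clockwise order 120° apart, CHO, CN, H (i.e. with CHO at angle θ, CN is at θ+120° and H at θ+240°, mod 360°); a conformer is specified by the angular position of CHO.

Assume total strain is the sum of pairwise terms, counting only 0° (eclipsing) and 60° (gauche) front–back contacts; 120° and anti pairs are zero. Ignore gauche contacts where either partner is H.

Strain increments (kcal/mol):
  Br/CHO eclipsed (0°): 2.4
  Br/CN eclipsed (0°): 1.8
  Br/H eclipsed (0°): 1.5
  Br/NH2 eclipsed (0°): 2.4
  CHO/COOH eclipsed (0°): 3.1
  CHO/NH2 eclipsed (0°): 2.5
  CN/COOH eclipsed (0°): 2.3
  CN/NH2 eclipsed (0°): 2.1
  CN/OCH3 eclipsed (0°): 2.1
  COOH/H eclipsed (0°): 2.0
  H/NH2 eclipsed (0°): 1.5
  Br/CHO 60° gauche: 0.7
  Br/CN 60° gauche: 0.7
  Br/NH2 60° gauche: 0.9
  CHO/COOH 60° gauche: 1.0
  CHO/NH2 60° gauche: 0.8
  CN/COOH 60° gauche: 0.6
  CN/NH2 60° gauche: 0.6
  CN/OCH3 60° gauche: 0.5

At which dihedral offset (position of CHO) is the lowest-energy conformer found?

CHO at 0° (eclipsed): NH2–CHO eclipsed, COOH–CN eclipsed, Br–H eclipsed; 2.5 + 2.3 + 1.5 = 6.3 kcal/mol.
CHO at 60° (staggered): NH2–CHO gauche, COOH–CHO gauche, COOH–CN gauche, Br–CN gauche; 0.8 + 1.0 + 0.6 + 0.7 = 3.1 kcal/mol.
CHO at 120° (eclipsed): NH2–H eclipsed, COOH–CHO eclipsed, Br–CN eclipsed; 1.5 + 3.1 + 1.8 = 6.4 kcal/mol.
CHO at 180° (staggered): NH2–CN gauche, COOH–CHO gauche, Br–CHO gauche, Br–CN gauche; 0.6 + 1.0 + 0.7 + 0.7 = 3.0 kcal/mol.
CHO at 240° (eclipsed): NH2–CN eclipsed, COOH–H eclipsed, Br–CHO eclipsed; 2.1 + 2.0 + 2.4 = 6.5 kcal/mol.
CHO at 300° (staggered): NH2–CHO gauche, NH2–CN gauche, COOH–CN gauche, Br–CHO gauche; 0.8 + 0.6 + 0.6 + 0.7 = 2.7 kcal/mol.
The minimum (2.7 kcal/mol) occurs with CHO at 300°.

300°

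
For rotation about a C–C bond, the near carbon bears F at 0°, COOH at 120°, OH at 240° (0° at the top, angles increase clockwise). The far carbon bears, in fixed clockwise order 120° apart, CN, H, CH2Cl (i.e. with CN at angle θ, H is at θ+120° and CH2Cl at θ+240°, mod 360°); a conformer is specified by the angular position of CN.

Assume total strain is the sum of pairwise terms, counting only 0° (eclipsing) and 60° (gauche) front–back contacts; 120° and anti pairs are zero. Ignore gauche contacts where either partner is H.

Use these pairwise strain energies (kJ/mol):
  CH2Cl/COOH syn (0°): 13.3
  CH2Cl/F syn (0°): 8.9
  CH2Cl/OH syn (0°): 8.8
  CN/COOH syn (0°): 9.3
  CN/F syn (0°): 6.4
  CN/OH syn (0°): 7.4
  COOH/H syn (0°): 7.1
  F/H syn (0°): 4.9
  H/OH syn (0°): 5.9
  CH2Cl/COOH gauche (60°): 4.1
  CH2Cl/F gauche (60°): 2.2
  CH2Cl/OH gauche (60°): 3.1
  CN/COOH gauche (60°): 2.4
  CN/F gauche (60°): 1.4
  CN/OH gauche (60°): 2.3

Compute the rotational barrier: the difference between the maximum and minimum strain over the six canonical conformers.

16.5 kJ/mol

CN at 0° (eclipsed): F–CN eclipsed, COOH–H eclipsed, OH–CH2Cl eclipsed; 6.4 + 7.1 + 8.8 = 22.3 kJ/mol.
CN at 60° (staggered): F–CN gauche, F–CH2Cl gauche, COOH–CN gauche, OH–CH2Cl gauche; 1.4 + 2.2 + 2.4 + 3.1 = 9.1 kJ/mol.
CN at 120° (eclipsed): F–CH2Cl eclipsed, COOH–CN eclipsed, OH–H eclipsed; 8.9 + 9.3 + 5.9 = 24.1 kJ/mol.
CN at 180° (staggered): F–CH2Cl gauche, COOH–CN gauche, COOH–CH2Cl gauche, OH–CN gauche; 2.2 + 2.4 + 4.1 + 2.3 = 11.0 kJ/mol.
CN at 240° (eclipsed): F–H eclipsed, COOH–CH2Cl eclipsed, OH–CN eclipsed; 4.9 + 13.3 + 7.4 = 25.6 kJ/mol.
CN at 300° (staggered): F–CN gauche, COOH–CH2Cl gauche, OH–CN gauche, OH–CH2Cl gauche; 1.4 + 4.1 + 2.3 + 3.1 = 10.9 kJ/mol.
Max at 240° (25.6 kJ/mol), min at 60° (9.1 kJ/mol); barrier = 16.5 kJ/mol.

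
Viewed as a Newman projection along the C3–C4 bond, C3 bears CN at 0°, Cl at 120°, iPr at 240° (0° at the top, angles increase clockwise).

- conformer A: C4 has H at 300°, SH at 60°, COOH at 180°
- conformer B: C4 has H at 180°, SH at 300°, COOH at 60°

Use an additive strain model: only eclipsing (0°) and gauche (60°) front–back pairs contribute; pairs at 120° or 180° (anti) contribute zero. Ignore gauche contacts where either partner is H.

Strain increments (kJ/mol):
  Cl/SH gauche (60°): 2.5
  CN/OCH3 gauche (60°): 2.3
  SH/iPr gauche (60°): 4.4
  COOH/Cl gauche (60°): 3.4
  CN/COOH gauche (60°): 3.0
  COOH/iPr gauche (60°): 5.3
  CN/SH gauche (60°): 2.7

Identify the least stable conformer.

A

A is staggered. CN at 0° is gauche with SH at 60° (2.7); Cl at 120° is gauche with SH at 60° (2.5); Cl at 120° is gauche with COOH at 180° (3.4); iPr at 240° is gauche with COOH at 180° (5.3). Total 13.9 kJ/mol.
B is staggered. CN at 0° is gauche with SH at 300° (2.7); CN at 0° is gauche with COOH at 60° (3.0); Cl at 120° is gauche with COOH at 60° (3.4); iPr at 240° is gauche with SH at 300° (4.4). Total 13.5 kJ/mol.
A has the highest total (13.9 kJ/mol).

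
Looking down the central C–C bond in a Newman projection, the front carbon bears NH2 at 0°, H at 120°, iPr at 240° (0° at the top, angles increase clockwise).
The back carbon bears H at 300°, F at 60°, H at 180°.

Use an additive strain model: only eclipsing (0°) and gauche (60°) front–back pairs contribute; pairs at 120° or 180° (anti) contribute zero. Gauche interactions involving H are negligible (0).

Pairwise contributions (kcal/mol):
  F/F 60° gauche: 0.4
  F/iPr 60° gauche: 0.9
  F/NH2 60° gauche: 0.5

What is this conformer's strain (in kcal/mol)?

0.5 kcal/mol

This conformer (staggered): NH2(0°)/F(60°) gauche 0.5 → 0.5 kcal/mol.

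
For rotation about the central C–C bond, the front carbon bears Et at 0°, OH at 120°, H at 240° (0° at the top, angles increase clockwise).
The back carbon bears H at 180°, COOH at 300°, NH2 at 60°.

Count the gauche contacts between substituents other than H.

3

Non-H gauche pairs: Et(0°)/COOH(300°); Et(0°)/NH2(60°); OH(120°)/NH2(60°) — 3 interactions.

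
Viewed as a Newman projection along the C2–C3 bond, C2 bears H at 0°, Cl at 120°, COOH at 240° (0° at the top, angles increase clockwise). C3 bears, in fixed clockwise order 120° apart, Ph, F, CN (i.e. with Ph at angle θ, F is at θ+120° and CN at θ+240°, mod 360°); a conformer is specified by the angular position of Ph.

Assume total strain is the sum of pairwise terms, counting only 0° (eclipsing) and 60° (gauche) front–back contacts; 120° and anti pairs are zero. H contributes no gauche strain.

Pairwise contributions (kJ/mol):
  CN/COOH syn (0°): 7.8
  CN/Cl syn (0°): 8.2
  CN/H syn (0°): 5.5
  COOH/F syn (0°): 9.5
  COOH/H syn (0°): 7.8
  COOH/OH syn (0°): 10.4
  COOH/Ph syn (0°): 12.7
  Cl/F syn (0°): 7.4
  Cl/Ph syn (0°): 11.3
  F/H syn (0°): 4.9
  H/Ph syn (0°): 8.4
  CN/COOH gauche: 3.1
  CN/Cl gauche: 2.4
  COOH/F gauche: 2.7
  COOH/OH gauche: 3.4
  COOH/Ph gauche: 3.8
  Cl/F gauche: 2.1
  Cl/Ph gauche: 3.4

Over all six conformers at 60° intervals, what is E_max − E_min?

Ph at 0° (eclipsed): H(0°)/Ph(0°) eclipsed 8.4; Cl(120°)/F(120°) eclipsed 7.4; COOH(240°)/CN(240°) eclipsed 7.8 → 23.6 kJ/mol.
Ph at 60° (staggered): Cl(120°)/Ph(60°) gauche 3.4; Cl(120°)/F(180°) gauche 2.1; COOH(240°)/F(180°) gauche 2.7; COOH(240°)/CN(300°) gauche 3.1 → 11.3 kJ/mol.
Ph at 120° (eclipsed): H(0°)/CN(0°) eclipsed 5.5; Cl(120°)/Ph(120°) eclipsed 11.3; COOH(240°)/F(240°) eclipsed 9.5 → 26.3 kJ/mol.
Ph at 180° (staggered): Cl(120°)/Ph(180°) gauche 3.4; Cl(120°)/CN(60°) gauche 2.4; COOH(240°)/Ph(180°) gauche 3.8; COOH(240°)/F(300°) gauche 2.7 → 12.3 kJ/mol.
Ph at 240° (eclipsed): H(0°)/F(0°) eclipsed 4.9; Cl(120°)/CN(120°) eclipsed 8.2; COOH(240°)/Ph(240°) eclipsed 12.7 → 25.8 kJ/mol.
Ph at 300° (staggered): Cl(120°)/F(60°) gauche 2.1; Cl(120°)/CN(180°) gauche 2.4; COOH(240°)/Ph(300°) gauche 3.8; COOH(240°)/CN(180°) gauche 3.1 → 11.4 kJ/mol.
Max at 120° (26.3 kJ/mol), min at 60° (11.3 kJ/mol); barrier = 15.0 kJ/mol.

15.0 kJ/mol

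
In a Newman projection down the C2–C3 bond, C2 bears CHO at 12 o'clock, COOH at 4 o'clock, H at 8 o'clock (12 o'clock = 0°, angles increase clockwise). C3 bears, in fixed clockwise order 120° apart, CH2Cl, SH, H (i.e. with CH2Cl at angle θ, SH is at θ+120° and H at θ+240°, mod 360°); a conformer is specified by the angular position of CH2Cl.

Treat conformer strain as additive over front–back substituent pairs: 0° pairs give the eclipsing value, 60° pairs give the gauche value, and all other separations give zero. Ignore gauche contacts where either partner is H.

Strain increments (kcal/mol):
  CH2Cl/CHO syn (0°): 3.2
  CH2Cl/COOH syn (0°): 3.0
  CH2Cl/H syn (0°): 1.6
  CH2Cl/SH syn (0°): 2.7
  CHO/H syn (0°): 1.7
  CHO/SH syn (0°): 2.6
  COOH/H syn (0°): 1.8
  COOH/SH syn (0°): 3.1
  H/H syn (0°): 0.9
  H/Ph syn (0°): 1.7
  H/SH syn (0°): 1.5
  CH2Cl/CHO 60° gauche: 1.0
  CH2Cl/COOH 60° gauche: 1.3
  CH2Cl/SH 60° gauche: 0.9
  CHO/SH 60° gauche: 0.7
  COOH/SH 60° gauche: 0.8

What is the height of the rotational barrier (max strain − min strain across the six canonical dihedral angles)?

CH2Cl at 0° is eclipsed. CHO at 0° is eclipsed with CH2Cl at 0° (3.2); COOH at 120° is eclipsed with SH at 120° (3.1); H at 240° is eclipsed with H at 240° (0.9). Total 7.2 kcal/mol.
CH2Cl at 60° is staggered. CHO at 0° is gauche with CH2Cl at 60° (1.0); COOH at 120° is gauche with CH2Cl at 60° (1.3); COOH at 120° is gauche with SH at 180° (0.8). Total 3.1 kcal/mol.
CH2Cl at 120° is eclipsed. CHO at 0° is eclipsed with H at 0° (1.7); COOH at 120° is eclipsed with CH2Cl at 120° (3.0); H at 240° is eclipsed with SH at 240° (1.5). Total 6.2 kcal/mol.
CH2Cl at 180° is staggered. CHO at 0° is gauche with SH at 300° (0.7); COOH at 120° is gauche with CH2Cl at 180° (1.3). Total 2.0 kcal/mol.
CH2Cl at 240° is eclipsed. CHO at 0° is eclipsed with SH at 0° (2.6); COOH at 120° is eclipsed with H at 120° (1.8); H at 240° is eclipsed with CH2Cl at 240° (1.6). Total 6.0 kcal/mol.
CH2Cl at 300° is staggered. CHO at 0° is gauche with CH2Cl at 300° (1.0); CHO at 0° is gauche with SH at 60° (0.7); COOH at 120° is gauche with SH at 60° (0.8). Total 2.5 kcal/mol.
Max at 0° (7.2 kcal/mol), min at 180° (2.0 kcal/mol); barrier = 5.2 kcal/mol.

5.2 kcal/mol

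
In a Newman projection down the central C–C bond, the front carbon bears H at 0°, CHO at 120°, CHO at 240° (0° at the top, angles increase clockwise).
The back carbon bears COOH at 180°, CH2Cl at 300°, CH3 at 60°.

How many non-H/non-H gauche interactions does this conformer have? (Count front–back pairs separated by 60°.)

Non-H gauche pairs: CHO(120°)/COOH(180°); CHO(120°)/CH3(60°); CHO(240°)/COOH(180°); CHO(240°)/CH2Cl(300°) — 4 interactions.

4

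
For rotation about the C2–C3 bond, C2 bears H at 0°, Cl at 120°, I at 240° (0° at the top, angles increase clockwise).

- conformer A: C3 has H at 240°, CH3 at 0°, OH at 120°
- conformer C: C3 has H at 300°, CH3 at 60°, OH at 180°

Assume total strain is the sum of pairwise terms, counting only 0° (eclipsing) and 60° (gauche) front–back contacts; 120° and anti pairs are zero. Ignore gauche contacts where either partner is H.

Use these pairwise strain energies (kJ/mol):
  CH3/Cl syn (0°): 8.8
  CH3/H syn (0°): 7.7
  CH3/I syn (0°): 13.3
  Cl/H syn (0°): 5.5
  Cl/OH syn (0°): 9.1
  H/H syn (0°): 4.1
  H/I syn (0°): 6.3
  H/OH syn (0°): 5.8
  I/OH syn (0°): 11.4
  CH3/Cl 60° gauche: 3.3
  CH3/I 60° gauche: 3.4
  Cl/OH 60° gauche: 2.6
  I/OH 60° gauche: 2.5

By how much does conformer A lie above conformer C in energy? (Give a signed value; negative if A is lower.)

+14.7 kJ/mol

A (eclipsed): H–CH3 eclipsed, Cl–OH eclipsed, I–H eclipsed; 7.7 + 9.1 + 6.3 = 23.1 kJ/mol.
C (staggered): Cl–CH3 gauche, Cl–OH gauche, I–OH gauche; 3.3 + 2.6 + 2.5 = 8.4 kJ/mol.
E(A) − E(C) = 23.1 − 8.4 = +14.7 kJ/mol.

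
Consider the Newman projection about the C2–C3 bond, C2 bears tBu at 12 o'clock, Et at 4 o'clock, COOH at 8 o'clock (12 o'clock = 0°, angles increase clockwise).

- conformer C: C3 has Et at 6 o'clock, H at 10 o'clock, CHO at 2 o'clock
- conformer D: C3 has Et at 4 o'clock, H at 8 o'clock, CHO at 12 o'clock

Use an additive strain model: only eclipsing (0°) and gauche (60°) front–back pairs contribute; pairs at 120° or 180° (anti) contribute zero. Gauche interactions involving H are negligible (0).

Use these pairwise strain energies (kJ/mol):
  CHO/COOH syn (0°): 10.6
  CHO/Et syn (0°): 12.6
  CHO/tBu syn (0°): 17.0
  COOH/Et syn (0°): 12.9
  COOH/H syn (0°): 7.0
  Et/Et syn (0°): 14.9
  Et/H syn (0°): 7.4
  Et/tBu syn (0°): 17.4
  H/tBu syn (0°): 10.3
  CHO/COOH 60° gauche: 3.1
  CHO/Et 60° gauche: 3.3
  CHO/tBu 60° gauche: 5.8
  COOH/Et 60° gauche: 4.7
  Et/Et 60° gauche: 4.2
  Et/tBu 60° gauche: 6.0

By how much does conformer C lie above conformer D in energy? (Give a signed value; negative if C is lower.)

C (staggered): tBu(0°)/CHO(60°) gauche 5.8; Et(120°)/Et(180°) gauche 4.2; Et(120°)/CHO(60°) gauche 3.3; COOH(240°)/Et(180°) gauche 4.7 → 18.0 kJ/mol.
D (eclipsed): tBu(0°)/CHO(0°) eclipsed 17.0; Et(120°)/Et(120°) eclipsed 14.9; COOH(240°)/H(240°) eclipsed 7.0 → 38.9 kJ/mol.
E(C) − E(D) = 18.0 − 38.9 = -20.9 kJ/mol.

-20.9 kJ/mol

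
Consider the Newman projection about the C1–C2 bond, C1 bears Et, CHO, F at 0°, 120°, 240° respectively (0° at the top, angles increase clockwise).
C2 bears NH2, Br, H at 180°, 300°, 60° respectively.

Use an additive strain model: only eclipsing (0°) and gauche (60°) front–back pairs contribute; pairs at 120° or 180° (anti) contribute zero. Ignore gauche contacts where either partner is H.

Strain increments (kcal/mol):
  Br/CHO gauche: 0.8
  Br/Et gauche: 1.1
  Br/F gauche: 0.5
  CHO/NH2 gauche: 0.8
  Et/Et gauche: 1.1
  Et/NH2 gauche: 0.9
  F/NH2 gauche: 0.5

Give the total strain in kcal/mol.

2.9 kcal/mol

This conformer (staggered): Et–Br gauche, CHO–NH2 gauche, F–NH2 gauche, F–Br gauche; 1.1 + 0.8 + 0.5 + 0.5 = 2.9 kcal/mol.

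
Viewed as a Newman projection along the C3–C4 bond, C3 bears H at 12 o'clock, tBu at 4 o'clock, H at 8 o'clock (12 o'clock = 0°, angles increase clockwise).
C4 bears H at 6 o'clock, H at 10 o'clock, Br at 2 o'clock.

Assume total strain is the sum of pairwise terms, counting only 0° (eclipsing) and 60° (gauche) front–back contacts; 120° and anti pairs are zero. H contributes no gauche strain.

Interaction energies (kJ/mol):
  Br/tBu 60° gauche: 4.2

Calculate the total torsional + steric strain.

4.2 kJ/mol

This conformer (staggered): tBu–Br gauche; 4.2 = 4.2 kJ/mol.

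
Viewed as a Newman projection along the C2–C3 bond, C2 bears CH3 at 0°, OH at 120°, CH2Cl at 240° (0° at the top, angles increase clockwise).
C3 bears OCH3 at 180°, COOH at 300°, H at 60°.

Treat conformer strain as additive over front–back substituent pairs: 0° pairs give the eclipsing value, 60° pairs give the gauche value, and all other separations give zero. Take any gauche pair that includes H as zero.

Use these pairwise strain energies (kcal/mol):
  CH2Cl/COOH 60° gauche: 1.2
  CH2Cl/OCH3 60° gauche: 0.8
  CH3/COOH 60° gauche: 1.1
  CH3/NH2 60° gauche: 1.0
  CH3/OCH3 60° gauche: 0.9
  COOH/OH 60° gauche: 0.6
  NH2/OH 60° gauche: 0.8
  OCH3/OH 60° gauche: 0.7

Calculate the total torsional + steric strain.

3.8 kcal/mol

This conformer (staggered): CH3(0°)/COOH(300°) gauche 1.1; OH(120°)/OCH3(180°) gauche 0.7; CH2Cl(240°)/OCH3(180°) gauche 0.8; CH2Cl(240°)/COOH(300°) gauche 1.2 → 3.8 kcal/mol.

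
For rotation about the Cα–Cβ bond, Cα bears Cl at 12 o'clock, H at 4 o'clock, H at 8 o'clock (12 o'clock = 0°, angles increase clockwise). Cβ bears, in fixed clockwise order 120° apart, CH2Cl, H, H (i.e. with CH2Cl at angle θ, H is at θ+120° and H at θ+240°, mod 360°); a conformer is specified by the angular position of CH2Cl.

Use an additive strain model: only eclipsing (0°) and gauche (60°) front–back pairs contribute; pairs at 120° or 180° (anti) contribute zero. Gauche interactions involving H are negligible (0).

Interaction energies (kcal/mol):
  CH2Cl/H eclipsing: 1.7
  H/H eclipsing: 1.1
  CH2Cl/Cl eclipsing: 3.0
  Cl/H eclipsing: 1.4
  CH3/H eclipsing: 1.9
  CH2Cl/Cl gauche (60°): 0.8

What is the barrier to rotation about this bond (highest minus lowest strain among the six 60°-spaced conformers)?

5.2 kcal/mol

CH2Cl at 0° (eclipsed): Cl–CH2Cl eclipsed, H–H eclipsed, H–H eclipsed; 3.0 + 1.1 + 1.1 = 5.2 kcal/mol.
CH2Cl at 60° (staggered): Cl–CH2Cl gauche; 0.8 = 0.8 kcal/mol.
CH2Cl at 120° (eclipsed): Cl–H eclipsed, H–CH2Cl eclipsed, H–H eclipsed; 1.4 + 1.7 + 1.1 = 4.2 kcal/mol.
CH2Cl at 180° (staggered): no non-H gauche contacts → 0.0 kcal/mol.
CH2Cl at 240° (eclipsed): Cl–H eclipsed, H–H eclipsed, H–CH2Cl eclipsed; 1.4 + 1.1 + 1.7 = 4.2 kcal/mol.
CH2Cl at 300° (staggered): Cl–CH2Cl gauche; 0.8 = 0.8 kcal/mol.
Max at 0° (5.2 kcal/mol), min at 180° (0.0 kcal/mol); barrier = 5.2 kcal/mol.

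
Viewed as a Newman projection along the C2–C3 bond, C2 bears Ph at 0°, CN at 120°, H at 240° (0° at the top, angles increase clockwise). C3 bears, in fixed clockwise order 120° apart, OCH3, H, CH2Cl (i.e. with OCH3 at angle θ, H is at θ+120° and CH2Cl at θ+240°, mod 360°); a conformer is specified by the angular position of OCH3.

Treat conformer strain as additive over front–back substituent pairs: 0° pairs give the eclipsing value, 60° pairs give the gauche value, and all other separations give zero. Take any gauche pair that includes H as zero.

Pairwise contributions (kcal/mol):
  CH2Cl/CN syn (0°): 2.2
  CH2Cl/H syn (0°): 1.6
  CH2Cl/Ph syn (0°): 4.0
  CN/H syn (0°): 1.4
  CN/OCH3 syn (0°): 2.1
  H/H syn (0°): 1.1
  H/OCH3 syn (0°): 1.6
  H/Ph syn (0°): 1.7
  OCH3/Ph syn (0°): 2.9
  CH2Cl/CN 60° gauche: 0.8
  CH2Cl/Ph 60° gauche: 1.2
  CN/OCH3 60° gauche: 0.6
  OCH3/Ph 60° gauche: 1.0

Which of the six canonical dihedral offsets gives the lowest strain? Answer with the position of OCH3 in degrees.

OCH3 at 0° is eclipsed. Ph at 0° is eclipsed with OCH3 at 0° (2.9); CN at 120° is eclipsed with H at 120° (1.4); H at 240° is eclipsed with CH2Cl at 240° (1.6). Total 5.9 kcal/mol.
OCH3 at 60° is staggered. Ph at 0° is gauche with OCH3 at 60° (1.0); Ph at 0° is gauche with CH2Cl at 300° (1.2); CN at 120° is gauche with OCH3 at 60° (0.6). Total 2.8 kcal/mol.
OCH3 at 120° is eclipsed. Ph at 0° is eclipsed with CH2Cl at 0° (4.0); CN at 120° is eclipsed with OCH3 at 120° (2.1); H at 240° is eclipsed with H at 240° (1.1). Total 7.2 kcal/mol.
OCH3 at 180° is staggered. Ph at 0° is gauche with CH2Cl at 60° (1.2); CN at 120° is gauche with OCH3 at 180° (0.6); CN at 120° is gauche with CH2Cl at 60° (0.8). Total 2.6 kcal/mol.
OCH3 at 240° is eclipsed. Ph at 0° is eclipsed with H at 0° (1.7); CN at 120° is eclipsed with CH2Cl at 120° (2.2); H at 240° is eclipsed with OCH3 at 240° (1.6). Total 5.5 kcal/mol.
OCH3 at 300° is staggered. Ph at 0° is gauche with OCH3 at 300° (1.0); CN at 120° is gauche with CH2Cl at 180° (0.8). Total 1.8 kcal/mol.
The minimum (1.8 kcal/mol) occurs with OCH3 at 300°.

300°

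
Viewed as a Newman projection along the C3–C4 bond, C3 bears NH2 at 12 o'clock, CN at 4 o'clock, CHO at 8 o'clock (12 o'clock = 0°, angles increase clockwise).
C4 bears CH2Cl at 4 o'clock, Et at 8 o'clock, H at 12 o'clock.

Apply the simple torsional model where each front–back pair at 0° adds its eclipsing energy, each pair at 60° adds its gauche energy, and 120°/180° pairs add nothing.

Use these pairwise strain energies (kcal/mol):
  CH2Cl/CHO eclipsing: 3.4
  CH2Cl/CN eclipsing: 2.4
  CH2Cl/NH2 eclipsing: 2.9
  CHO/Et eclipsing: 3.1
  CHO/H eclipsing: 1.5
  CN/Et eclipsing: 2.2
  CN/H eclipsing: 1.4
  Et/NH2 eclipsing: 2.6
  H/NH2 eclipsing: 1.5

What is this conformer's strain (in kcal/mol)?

7.0 kcal/mol

This conformer (eclipsed): NH2–H eclipsed, CN–CH2Cl eclipsed, CHO–Et eclipsed; 1.5 + 2.4 + 3.1 = 7.0 kcal/mol.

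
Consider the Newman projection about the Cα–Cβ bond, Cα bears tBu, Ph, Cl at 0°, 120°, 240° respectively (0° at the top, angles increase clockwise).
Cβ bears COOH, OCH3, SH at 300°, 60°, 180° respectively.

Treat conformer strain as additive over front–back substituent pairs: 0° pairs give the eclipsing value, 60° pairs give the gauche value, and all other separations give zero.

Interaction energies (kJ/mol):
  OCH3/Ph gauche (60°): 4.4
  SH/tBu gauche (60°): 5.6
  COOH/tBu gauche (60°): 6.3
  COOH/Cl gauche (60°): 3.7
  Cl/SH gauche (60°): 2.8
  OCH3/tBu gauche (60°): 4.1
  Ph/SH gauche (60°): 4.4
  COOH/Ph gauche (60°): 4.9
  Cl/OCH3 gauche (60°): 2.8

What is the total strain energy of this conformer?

This conformer (staggered): tBu(0°)/COOH(300°) gauche 6.3; tBu(0°)/OCH3(60°) gauche 4.1; Ph(120°)/OCH3(60°) gauche 4.4; Ph(120°)/SH(180°) gauche 4.4; Cl(240°)/COOH(300°) gauche 3.7; Cl(240°)/SH(180°) gauche 2.8 → 25.7 kJ/mol.

25.7 kJ/mol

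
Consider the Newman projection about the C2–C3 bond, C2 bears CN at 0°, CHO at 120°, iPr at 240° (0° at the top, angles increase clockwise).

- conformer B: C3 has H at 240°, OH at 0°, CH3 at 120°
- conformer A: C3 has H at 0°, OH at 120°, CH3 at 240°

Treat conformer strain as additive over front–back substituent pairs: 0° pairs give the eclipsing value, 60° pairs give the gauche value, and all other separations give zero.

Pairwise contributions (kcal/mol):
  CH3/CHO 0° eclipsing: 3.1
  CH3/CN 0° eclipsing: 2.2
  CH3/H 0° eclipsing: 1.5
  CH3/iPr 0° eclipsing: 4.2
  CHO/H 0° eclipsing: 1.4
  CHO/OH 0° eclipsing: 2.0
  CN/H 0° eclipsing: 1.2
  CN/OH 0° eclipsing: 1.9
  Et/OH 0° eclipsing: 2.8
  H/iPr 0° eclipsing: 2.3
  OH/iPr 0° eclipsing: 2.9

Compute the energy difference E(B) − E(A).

-0.1 kcal/mol

B (eclipsed): CN–OH eclipsed, CHO–CH3 eclipsed, iPr–H eclipsed; 1.9 + 3.1 + 2.3 = 7.3 kcal/mol.
A (eclipsed): CN–H eclipsed, CHO–OH eclipsed, iPr–CH3 eclipsed; 1.2 + 2.0 + 4.2 = 7.4 kcal/mol.
E(B) − E(A) = 7.3 − 7.4 = -0.1 kcal/mol.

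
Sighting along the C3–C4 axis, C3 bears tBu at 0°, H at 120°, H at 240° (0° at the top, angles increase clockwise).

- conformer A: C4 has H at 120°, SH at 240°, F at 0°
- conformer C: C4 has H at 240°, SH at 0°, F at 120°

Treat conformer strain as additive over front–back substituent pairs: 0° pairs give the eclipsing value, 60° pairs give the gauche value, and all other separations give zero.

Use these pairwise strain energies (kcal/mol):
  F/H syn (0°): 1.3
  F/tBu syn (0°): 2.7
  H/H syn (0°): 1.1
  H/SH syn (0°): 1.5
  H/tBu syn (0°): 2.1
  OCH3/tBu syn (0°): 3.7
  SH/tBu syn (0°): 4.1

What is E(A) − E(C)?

A (eclipsed): tBu–F eclipsed, H–H eclipsed, H–SH eclipsed; 2.7 + 1.1 + 1.5 = 5.3 kcal/mol.
C (eclipsed): tBu–SH eclipsed, H–F eclipsed, H–H eclipsed; 4.1 + 1.3 + 1.1 = 6.5 kcal/mol.
E(A) − E(C) = 5.3 − 6.5 = -1.2 kcal/mol.

-1.2 kcal/mol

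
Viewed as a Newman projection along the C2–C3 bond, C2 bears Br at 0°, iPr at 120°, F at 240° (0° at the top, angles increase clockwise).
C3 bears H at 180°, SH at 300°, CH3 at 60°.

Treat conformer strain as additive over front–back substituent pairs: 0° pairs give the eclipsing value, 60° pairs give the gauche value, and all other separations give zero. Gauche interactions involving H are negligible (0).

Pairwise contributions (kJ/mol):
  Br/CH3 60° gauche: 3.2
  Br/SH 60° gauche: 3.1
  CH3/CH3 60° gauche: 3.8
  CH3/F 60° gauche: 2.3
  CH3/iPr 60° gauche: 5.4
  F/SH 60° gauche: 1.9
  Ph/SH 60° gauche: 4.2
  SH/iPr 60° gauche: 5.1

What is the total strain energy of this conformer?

13.6 kJ/mol

This conformer (staggered): Br–SH gauche, Br–CH3 gauche, iPr–CH3 gauche, F–SH gauche; 3.1 + 3.2 + 5.4 + 1.9 = 13.6 kJ/mol.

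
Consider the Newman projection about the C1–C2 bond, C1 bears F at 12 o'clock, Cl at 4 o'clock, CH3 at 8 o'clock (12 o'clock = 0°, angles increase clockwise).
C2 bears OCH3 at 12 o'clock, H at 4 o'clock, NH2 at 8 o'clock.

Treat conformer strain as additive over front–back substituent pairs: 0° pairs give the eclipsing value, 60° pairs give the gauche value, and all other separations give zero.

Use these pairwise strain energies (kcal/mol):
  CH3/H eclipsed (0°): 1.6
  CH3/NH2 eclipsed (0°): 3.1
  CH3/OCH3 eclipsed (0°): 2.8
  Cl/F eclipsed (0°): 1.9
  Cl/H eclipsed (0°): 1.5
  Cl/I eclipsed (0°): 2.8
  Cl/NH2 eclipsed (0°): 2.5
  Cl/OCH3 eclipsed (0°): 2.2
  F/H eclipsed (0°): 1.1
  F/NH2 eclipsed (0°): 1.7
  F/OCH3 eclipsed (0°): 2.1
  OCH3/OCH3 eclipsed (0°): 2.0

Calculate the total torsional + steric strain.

6.7 kcal/mol

This conformer (eclipsed): F–OCH3 eclipsed, Cl–H eclipsed, CH3–NH2 eclipsed; 2.1 + 1.5 + 3.1 = 6.7 kcal/mol.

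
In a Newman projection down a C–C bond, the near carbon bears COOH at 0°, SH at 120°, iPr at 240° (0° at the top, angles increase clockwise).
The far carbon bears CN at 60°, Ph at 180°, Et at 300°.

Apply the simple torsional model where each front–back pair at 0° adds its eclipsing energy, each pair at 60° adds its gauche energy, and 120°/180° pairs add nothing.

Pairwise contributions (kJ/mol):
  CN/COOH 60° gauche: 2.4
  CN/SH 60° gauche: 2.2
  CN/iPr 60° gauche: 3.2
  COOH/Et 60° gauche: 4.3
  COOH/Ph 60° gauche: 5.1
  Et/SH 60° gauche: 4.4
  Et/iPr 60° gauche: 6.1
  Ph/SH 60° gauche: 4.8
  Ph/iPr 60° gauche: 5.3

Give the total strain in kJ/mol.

25.1 kJ/mol

This conformer (staggered): COOH(0°)/CN(60°) gauche 2.4; COOH(0°)/Et(300°) gauche 4.3; SH(120°)/CN(60°) gauche 2.2; SH(120°)/Ph(180°) gauche 4.8; iPr(240°)/Ph(180°) gauche 5.3; iPr(240°)/Et(300°) gauche 6.1 → 25.1 kJ/mol.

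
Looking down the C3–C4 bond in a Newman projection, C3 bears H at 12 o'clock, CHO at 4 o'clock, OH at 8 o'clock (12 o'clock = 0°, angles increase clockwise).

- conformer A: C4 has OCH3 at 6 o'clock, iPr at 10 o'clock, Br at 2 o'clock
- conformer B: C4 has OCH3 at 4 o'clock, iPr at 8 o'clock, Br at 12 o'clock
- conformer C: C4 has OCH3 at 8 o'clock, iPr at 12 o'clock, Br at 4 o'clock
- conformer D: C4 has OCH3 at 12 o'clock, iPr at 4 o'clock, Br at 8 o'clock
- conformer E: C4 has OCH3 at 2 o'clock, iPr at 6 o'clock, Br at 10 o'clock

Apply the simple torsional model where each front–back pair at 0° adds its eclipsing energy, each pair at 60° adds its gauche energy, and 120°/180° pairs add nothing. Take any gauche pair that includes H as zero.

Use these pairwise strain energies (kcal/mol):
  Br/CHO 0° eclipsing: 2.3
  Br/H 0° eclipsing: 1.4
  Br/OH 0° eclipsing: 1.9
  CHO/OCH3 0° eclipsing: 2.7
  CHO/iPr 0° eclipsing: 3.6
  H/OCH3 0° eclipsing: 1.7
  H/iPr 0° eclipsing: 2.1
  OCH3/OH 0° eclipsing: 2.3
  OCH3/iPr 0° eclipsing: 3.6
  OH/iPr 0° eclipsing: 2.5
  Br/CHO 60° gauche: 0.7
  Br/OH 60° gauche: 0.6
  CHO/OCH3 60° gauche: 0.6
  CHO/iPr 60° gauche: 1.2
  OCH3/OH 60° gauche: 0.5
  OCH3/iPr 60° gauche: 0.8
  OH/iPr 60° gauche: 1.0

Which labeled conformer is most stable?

A (staggered): CHO–OCH3 gauche, CHO–Br gauche, OH–OCH3 gauche, OH–iPr gauche; 0.6 + 0.7 + 0.5 + 1.0 = 2.8 kcal/mol.
B (eclipsed): H–Br eclipsed, CHO–OCH3 eclipsed, OH–iPr eclipsed; 1.4 + 2.7 + 2.5 = 6.6 kcal/mol.
C (eclipsed): H–iPr eclipsed, CHO–Br eclipsed, OH–OCH3 eclipsed; 2.1 + 2.3 + 2.3 = 6.7 kcal/mol.
D (eclipsed): H–OCH3 eclipsed, CHO–iPr eclipsed, OH–Br eclipsed; 1.7 + 3.6 + 1.9 = 7.2 kcal/mol.
E (staggered): CHO–OCH3 gauche, CHO–iPr gauche, OH–iPr gauche, OH–Br gauche; 0.6 + 1.2 + 1.0 + 0.6 = 3.4 kcal/mol.
A has the lowest total (2.8 kcal/mol).

A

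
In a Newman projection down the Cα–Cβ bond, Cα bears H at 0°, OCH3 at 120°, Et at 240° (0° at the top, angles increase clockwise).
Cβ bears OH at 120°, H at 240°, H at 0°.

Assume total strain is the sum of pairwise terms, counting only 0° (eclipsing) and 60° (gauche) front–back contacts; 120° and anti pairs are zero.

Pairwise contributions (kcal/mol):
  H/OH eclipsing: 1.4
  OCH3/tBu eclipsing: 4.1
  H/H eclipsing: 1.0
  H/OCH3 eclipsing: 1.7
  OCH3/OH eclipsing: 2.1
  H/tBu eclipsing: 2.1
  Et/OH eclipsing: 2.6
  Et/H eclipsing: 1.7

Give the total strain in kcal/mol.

This conformer is eclipsed. H at 0° is eclipsed with H at 0° (1.0); OCH3 at 120° is eclipsed with OH at 120° (2.1); Et at 240° is eclipsed with H at 240° (1.7). Total 4.8 kcal/mol.

4.8 kcal/mol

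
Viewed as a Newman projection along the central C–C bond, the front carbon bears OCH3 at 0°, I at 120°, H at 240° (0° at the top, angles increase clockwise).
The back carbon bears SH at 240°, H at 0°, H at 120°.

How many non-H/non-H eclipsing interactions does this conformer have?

Every eclipsing pair involves H, so the count is 0.

0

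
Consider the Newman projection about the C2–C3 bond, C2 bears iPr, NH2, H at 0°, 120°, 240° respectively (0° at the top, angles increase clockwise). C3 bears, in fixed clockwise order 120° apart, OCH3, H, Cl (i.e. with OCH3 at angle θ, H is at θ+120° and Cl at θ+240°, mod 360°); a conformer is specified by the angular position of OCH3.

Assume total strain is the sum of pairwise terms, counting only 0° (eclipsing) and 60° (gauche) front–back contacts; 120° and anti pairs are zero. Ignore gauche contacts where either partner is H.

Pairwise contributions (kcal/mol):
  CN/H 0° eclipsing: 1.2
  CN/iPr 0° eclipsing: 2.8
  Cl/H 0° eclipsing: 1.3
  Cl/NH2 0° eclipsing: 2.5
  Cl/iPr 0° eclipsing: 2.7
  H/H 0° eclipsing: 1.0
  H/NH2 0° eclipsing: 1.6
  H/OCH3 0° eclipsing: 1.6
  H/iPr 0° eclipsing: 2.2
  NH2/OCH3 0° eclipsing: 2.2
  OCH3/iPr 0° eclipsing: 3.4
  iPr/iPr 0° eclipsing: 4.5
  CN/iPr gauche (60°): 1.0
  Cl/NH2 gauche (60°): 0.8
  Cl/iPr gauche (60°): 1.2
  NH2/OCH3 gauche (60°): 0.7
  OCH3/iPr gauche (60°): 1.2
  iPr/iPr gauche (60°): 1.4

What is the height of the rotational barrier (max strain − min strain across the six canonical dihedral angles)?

OCH3 at 0° (eclipsed): iPr–OCH3 eclipsed, NH2–H eclipsed, H–Cl eclipsed; 3.4 + 1.6 + 1.3 = 6.3 kcal/mol.
OCH3 at 60° (staggered): iPr–OCH3 gauche, iPr–Cl gauche, NH2–OCH3 gauche; 1.2 + 1.2 + 0.7 = 3.1 kcal/mol.
OCH3 at 120° (eclipsed): iPr–Cl eclipsed, NH2–OCH3 eclipsed, H–H eclipsed; 2.7 + 2.2 + 1.0 = 5.9 kcal/mol.
OCH3 at 180° (staggered): iPr–Cl gauche, NH2–OCH3 gauche, NH2–Cl gauche; 1.2 + 0.7 + 0.8 = 2.7 kcal/mol.
OCH3 at 240° (eclipsed): iPr–H eclipsed, NH2–Cl eclipsed, H–OCH3 eclipsed; 2.2 + 2.5 + 1.6 = 6.3 kcal/mol.
OCH3 at 300° (staggered): iPr–OCH3 gauche, NH2–Cl gauche; 1.2 + 0.8 = 2.0 kcal/mol.
Max at 0° (6.3 kcal/mol), min at 300° (2.0 kcal/mol); barrier = 4.3 kcal/mol.

4.3 kcal/mol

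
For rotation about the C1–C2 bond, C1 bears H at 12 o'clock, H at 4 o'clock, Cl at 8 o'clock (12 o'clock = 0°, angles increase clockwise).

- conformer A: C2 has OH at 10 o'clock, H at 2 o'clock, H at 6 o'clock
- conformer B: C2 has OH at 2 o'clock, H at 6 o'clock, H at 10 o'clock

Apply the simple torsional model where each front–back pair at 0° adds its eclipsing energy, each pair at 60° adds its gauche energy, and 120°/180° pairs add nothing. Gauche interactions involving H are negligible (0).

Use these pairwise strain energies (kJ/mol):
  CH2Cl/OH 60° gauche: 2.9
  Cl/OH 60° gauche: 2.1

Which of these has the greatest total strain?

A

A (staggered): Cl–OH gauche; 2.1 = 2.1 kJ/mol.
B (staggered): no non-H gauche contacts → 0.0 kJ/mol.
A has the highest total (2.1 kJ/mol).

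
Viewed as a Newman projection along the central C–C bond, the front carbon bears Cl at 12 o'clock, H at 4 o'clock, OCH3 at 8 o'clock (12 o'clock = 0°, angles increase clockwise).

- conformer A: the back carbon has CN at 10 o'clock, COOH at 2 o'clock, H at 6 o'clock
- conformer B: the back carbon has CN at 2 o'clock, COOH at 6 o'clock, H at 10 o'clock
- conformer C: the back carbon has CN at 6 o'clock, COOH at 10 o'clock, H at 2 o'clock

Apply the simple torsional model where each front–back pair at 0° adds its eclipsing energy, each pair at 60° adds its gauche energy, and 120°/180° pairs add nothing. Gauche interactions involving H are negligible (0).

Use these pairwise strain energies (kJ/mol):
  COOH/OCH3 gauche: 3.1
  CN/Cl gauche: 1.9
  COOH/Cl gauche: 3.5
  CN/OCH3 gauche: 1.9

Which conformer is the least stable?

C

A is staggered. Cl at 0° is gauche with CN at 300° (1.9); Cl at 0° is gauche with COOH at 60° (3.5); OCH3 at 240° is gauche with CN at 300° (1.9). Total 7.3 kJ/mol.
B is staggered. Cl at 0° is gauche with CN at 60° (1.9); OCH3 at 240° is gauche with COOH at 180° (3.1). Total 5.0 kJ/mol.
C is staggered. Cl at 0° is gauche with COOH at 300° (3.5); OCH3 at 240° is gauche with CN at 180° (1.9); OCH3 at 240° is gauche with COOH at 300° (3.1). Total 8.5 kJ/mol.
C has the highest total (8.5 kJ/mol).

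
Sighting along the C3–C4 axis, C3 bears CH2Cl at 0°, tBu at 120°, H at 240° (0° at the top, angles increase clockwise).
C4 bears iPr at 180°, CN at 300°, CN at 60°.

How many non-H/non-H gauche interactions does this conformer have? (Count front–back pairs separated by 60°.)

Non-H gauche pairs: CH2Cl(0°)/CN(300°); CH2Cl(0°)/CN(60°); tBu(120°)/iPr(180°); tBu(120°)/CN(60°) — 4 interactions.

4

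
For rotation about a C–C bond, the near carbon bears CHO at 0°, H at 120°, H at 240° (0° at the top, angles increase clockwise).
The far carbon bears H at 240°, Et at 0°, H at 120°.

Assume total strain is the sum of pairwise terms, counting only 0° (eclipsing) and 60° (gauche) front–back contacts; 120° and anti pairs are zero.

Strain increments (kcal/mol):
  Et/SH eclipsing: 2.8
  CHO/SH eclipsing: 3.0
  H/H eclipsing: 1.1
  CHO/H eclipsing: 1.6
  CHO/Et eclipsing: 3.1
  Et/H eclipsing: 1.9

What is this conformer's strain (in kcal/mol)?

5.3 kcal/mol

This conformer (eclipsed): CHO–Et eclipsed, H–H eclipsed, H–H eclipsed; 3.1 + 1.1 + 1.1 = 5.3 kcal/mol.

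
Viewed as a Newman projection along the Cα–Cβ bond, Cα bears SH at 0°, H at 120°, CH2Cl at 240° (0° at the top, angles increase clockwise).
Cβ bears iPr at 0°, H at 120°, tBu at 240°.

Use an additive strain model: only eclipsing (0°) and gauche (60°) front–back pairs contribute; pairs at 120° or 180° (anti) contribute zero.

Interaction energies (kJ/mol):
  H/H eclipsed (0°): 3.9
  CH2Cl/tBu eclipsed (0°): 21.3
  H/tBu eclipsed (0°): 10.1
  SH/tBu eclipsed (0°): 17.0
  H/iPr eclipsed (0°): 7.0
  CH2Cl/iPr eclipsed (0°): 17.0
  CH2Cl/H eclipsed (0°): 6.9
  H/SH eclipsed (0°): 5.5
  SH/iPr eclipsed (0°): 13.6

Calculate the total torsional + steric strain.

This conformer (eclipsed): SH(0°)/iPr(0°) eclipsed 13.6; H(120°)/H(120°) eclipsed 3.9; CH2Cl(240°)/tBu(240°) eclipsed 21.3 → 38.8 kJ/mol.

38.8 kJ/mol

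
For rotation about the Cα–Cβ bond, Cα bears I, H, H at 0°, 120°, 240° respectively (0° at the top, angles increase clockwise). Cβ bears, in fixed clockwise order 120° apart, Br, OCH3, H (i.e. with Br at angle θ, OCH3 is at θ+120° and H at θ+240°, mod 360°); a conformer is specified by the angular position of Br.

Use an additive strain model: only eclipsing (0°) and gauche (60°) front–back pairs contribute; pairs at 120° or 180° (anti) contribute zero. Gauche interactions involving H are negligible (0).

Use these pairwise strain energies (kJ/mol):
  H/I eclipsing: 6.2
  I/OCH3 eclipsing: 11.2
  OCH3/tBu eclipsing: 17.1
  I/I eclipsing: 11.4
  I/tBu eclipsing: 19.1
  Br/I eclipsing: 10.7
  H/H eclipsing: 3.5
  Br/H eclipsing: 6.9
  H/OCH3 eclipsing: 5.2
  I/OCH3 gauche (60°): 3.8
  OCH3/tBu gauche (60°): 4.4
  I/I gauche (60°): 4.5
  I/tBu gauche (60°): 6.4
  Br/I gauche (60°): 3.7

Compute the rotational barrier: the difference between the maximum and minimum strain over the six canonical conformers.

17.9 kJ/mol

Br at 0° is eclipsed. I at 0° is eclipsed with Br at 0° (10.7); H at 120° is eclipsed with OCH3 at 120° (5.2); H at 240° is eclipsed with H at 240° (3.5). Total 19.4 kJ/mol.
Br at 60° is staggered. I at 0° is gauche with Br at 60° (3.7). Total 3.7 kJ/mol.
Br at 120° is eclipsed. I at 0° is eclipsed with H at 0° (6.2); H at 120° is eclipsed with Br at 120° (6.9); H at 240° is eclipsed with OCH3 at 240° (5.2). Total 18.3 kJ/mol.
Br at 180° is staggered. I at 0° is gauche with OCH3 at 300° (3.8). Total 3.8 kJ/mol.
Br at 240° is eclipsed. I at 0° is eclipsed with OCH3 at 0° (11.2); H at 120° is eclipsed with H at 120° (3.5); H at 240° is eclipsed with Br at 240° (6.9). Total 21.6 kJ/mol.
Br at 300° is staggered. I at 0° is gauche with Br at 300° (3.7); I at 0° is gauche with OCH3 at 60° (3.8). Total 7.5 kJ/mol.
Max at 240° (21.6 kJ/mol), min at 60° (3.7 kJ/mol); barrier = 17.9 kJ/mol.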